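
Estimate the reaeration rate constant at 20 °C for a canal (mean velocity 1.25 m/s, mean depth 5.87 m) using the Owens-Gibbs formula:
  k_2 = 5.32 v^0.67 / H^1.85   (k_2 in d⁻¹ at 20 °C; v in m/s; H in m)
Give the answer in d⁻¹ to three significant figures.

k_2 = 5.32 × 1.25^0.67 / 5.87^1.85 = 5.32 × 1.161 / 26.42 = 0.2338 d⁻¹.

k_2 ≈ 0.234 d⁻¹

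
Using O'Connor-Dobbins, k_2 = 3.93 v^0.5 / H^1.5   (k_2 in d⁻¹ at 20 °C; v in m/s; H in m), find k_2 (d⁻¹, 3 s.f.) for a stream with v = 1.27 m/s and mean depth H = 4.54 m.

k_2 = 3.93 × 1.27^0.5 / 4.54^1.5 = 3.93 × 1.127 / 9.674 = 0.4578 d⁻¹.

k_2 ≈ 0.458 d⁻¹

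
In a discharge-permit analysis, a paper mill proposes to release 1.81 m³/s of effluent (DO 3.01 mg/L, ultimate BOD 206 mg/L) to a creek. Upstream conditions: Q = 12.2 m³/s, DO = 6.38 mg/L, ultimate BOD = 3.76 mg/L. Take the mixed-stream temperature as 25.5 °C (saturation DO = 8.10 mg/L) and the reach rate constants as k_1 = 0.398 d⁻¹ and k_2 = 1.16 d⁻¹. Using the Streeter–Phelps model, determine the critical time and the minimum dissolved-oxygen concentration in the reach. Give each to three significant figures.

Mixed DO = (12.2×6.38 + 1.81×3.01)/(12.2+1.81) = 83.28/14.01 = 5.945 mg/L.
Mixed L₀ = (12.2×3.76 + 1.81×206)/(14.01) = 418.7/14.01 = 29.89 mg/L.
Initial deficit D₀ = C_s − DO₀ = 8.10 − 5.945 = 2.155 mg/L.
t_c = (1/0.7620) ln[(1.16/0.398)(1 − 2.155×0.7620/(0.398×29.89))] = 1.312 × ln(2.512) = 1.209 d.
D_c = (0.398/1.16) × 29.89 × e^(−0.398×1.209) = 0.3431 × 29.89 × 0.6181 = 6.338 mg/L.
Minimum DO = 8.10 − 6.338 = 1.762 mg/L.

t_c ≈ 1.21 d; minimum DO ≈ 1.76 mg/L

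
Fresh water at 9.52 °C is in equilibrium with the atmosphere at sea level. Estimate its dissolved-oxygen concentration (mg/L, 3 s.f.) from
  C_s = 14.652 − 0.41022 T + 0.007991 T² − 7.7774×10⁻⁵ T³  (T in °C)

C_s ≈ 11.4 mg/L

C_s = 14.652 − 0.41022×9.52 + 0.007991×9.52² − 7.7774×10⁻⁵×9.52³ = 11.40 mg/L.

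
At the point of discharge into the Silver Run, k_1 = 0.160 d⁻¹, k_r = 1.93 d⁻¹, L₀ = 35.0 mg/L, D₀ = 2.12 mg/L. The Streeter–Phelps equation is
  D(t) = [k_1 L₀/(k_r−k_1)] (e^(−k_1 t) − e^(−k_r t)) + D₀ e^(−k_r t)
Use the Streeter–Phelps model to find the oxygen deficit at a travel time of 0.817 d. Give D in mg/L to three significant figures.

k_1 L₀/(k_r−k_1) = 0.160×35.0/(1.93−0.160) = 5.600/1.770 = 3.164 mg/L.
e^(−k_1 t) = e^(−0.160×0.8170) = 0.8775; e^(−k_r t) = e^(−1.93×0.8170) = 0.2066.
D = 3.164 × (0.8775 − 0.2066) + 2.12 × 0.2066 = 2.122 + 0.4381 = 2.560 mg/L.

D ≈ 2.56 mg/L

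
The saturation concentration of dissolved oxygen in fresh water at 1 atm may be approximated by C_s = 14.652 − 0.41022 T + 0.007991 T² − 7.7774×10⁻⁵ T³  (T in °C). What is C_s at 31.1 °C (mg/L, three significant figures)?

C_s = 14.652 − 0.41022×31.1 + 0.007991×31.1² − 7.7774×10⁻⁵×31.1³ = 7.284 mg/L.

C_s ≈ 7.28 mg/L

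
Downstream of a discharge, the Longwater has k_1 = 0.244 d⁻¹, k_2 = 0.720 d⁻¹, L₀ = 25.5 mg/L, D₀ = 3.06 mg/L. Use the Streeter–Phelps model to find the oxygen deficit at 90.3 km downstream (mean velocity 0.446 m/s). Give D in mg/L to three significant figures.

Travel time t = x/v = 90.3 km / (0.446 m/s) = 90300 m / 0.446 m/s = 202500 s = 2.343 d.
k_1 L₀/(k_2−k_1) = 0.244×25.5/(0.720−0.244) = 6.222/0.4760 = 13.07 mg/L.
e^(−k_1 t) = e^(−0.244×2.343) = 0.5645; e^(−k_2 t) = e^(−0.720×2.343) = 0.1850.
D = 13.07 × (0.5645 − 0.1850) + 3.06 × 0.1850 = 4.960 + 0.5662 = 5.527 mg/L.

D ≈ 5.53 mg/L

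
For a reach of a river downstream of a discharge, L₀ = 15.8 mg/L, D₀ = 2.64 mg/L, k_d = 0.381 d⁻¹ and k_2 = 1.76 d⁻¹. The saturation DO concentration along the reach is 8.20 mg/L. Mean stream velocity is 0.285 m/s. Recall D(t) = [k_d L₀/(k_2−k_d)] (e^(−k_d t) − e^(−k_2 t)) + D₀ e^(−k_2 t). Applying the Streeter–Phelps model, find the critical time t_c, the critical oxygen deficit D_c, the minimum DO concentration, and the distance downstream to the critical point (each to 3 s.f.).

t_c ≈ 0.437 d; D_c ≈ 2.90 mg/L; min DO ≈ 5.30 mg/L; x_c ≈ 10.7 km

With k_2/k_d = 4.619 and 1 − D₀(k_2−k_d)/(k_d L₀) = 0.3952,
t_c = ln(4.619 × 0.3952) / (1.76 − 0.381) = ln(1.826) / 1.379 = 0.6020/1.379 = 0.4365 d.
L(t_c) = L₀ e^(−k_d t_c) = 15.8 × 0.8468 = 13.38 mg/L, and at the critical point k_2 D_c = k_d L, so D_c = (0.381/1.76) × 13.38 = 2.896 mg/L.
Minimum DO = C_s − D_c = 8.20 − 2.896 = 5.304 mg/L.
x_c = v t_c = 0.285 m/s × 0.4365 d × 86400 s/d = 10750 m ≈ 10.7 km.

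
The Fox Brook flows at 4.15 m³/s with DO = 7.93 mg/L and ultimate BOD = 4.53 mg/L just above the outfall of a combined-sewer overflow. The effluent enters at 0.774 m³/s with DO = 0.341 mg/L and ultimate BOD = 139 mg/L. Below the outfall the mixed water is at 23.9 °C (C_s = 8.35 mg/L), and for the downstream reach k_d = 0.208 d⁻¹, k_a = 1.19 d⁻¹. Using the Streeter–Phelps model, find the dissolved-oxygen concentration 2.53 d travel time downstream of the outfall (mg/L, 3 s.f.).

DO ≈ 5.33 mg/L

Mixed DO = (4.15×7.93 + 0.774×0.341)/(4.15+0.774) = 33.17/4.924 = 6.737 mg/L.
Mixed L₀ = (4.15×4.53 + 0.774×139)/(4.924) = 126.4/4.924 = 25.67 mg/L.
Initial deficit D₀ = C_s − DO₀ = 8.35 − 6.737 = 1.613 mg/L.
D(2.53) = [0.208×25.67/(1.19−0.208)](e^(−0.208×2.53) − e^(−1.19×2.53)) + 1.613 e^(−1.19×2.53)
= 5.437 × (0.5908 − 0.04926) + 1.613 × 0.04926 = 3.024 mg/L.
DO = 8.35 − 3.024 = 5.326 mg/L.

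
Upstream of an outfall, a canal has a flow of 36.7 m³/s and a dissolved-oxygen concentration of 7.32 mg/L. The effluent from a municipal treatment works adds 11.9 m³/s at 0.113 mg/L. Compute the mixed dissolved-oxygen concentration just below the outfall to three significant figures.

5.56 mg/L

Flow-weighted mixing: C = (Q_r C_r + Q_w C_w)/(Q_r + Q_w)
= (36.7×7.32 + 11.9×0.113)/(36.7 + 11.9) = 270.0/48.60 = 5.555 mg/L.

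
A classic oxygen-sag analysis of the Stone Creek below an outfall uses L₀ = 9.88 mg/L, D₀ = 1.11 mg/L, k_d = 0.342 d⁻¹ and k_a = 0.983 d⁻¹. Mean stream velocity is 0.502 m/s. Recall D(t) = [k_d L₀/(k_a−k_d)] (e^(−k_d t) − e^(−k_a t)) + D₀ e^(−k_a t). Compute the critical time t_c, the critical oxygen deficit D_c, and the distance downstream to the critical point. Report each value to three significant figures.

At the critical point dD/dt = 0, so k_d L₀ e^(−k_d t) = k_a D. Substituting D(t) from the Streeter–Phelps equation and solving for t gives
t_c = ln[(k_a/k_d)(1 − D₀(k_a−k_d)/(k_d L₀))] / (k_a−k_d).
Here k_a−k_d = 0.6410 d⁻¹ and 1 − D₀(k_a−k_d)/(k_d L₀) = 1 − 1.11×0.6410/(0.342×9.88) = 0.7894, so
t_c = ln(2.874 × 0.7894) / 0.6410 = 0.8194 / 0.6410 = 1.278 d.
L(t_c) = L₀ e^(−k_d t_c) = 9.88 × 0.6459 = 6.381 mg/L, and at the critical point k_a D_c = k_d L, so D_c = (0.342/0.983) × 6.381 = 2.220 mg/L.
x_c = v t_c = 0.502 m/s × 1.278 d × 86400 s/d = 55440 m ≈ 55.4 km.

t_c ≈ 1.28 d; D_c ≈ 2.22 mg/L; x_c ≈ 55.4 km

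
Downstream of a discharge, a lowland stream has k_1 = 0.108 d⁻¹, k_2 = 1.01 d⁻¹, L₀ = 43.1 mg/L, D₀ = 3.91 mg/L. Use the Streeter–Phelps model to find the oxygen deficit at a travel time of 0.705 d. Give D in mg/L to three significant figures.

k_1 L₀/(k_2−k_1) = 0.108×43.1/(1.01−0.108) = 4.655/0.9020 = 5.161 mg/L.
e^(−k_1 t) = e^(−0.108×0.7050) = 0.9267; e^(−k_2 t) = e^(−1.01×0.7050) = 0.4906.
D = 5.161 × (0.9267 − 0.4906) + 3.91 × 0.4906 = 2.250 + 1.918 = 4.169 mg/L.

D ≈ 4.17 mg/L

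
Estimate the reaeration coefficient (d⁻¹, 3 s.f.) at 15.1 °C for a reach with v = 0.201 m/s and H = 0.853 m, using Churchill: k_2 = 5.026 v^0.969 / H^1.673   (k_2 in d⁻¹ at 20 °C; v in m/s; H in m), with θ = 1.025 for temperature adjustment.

k_2 ≈ 1.23 d⁻¹

k_2(20) = 5.026 × 0.201^0.969 / 0.853^1.673 = 5.026 × 0.2113 / 0.7664 = 1.385 d⁻¹.
k_2(15.1) = 1.385 × 1.025^(15.1−20) = 1.385 × 0.8860 = 1.227 d⁻¹.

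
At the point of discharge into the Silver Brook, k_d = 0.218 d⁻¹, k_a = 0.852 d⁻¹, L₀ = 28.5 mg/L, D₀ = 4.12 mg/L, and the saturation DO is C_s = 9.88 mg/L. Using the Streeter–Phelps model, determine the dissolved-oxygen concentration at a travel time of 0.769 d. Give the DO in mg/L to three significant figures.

k_d L₀/(k_a−k_d) = 0.218×28.5/(0.852−0.218) = 6.213/0.6340 = 9.800 mg/L.
e^(−k_d t) = e^(−0.218×0.7690) = 0.8457; e^(−k_a t) = e^(−0.852×0.7690) = 0.5193.
D = 9.800 × (0.8457 − 0.5193) + 4.12 × 0.5193 = 3.198 + 2.140 = 5.337 mg/L.
DO = C_s − D = 9.88 − 5.337 = 4.543 mg/L.

DO ≈ 4.54 mg/L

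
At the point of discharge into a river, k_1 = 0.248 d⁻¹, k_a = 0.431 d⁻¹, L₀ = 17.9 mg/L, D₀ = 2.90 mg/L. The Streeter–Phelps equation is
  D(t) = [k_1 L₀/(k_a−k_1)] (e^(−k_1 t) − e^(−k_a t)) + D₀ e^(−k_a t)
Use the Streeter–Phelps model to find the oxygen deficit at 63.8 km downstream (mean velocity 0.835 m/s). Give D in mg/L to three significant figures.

Travel time t = x/v = 63.8 km / (0.835 m/s) = 63800 m / 0.835 m/s = 76410 s = 0.8843 d.
k_1 L₀/(k_a−k_1) = 0.248×17.9/(0.431−0.248) = 4.439/0.1830 = 24.26 mg/L.
e^(−k_1 t) = e^(−0.248×0.8843) = 0.8031; e^(−k_a t) = e^(−0.431×0.8843) = 0.6831.
D = 24.26 × (0.8031 − 0.6831) + 2.90 × 0.6831 = 2.911 + 1.981 = 4.892 mg/L.

D ≈ 4.89 mg/L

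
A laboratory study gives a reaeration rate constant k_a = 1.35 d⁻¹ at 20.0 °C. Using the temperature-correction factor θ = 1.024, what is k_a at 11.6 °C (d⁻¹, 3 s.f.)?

k_a ≈ 1.11 d⁻¹

k_a(T₂) = k_a(T₁) · θ^(T₂−T₁) = 1.35 × 1.024^(11.6−20.0)
= 1.35 × 1.024^-8.40 = 1.35 × 0.8194 = 1.106 d⁻¹.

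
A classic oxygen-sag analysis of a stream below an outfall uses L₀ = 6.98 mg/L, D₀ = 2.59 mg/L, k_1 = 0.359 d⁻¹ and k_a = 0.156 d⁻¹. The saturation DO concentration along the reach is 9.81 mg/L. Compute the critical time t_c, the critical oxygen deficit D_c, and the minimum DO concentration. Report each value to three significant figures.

With k_a/k_1 = 0.4345 and 1 − D₀(k_a−k_1)/(k_1 L₀) = 1.210,
t_c = ln(0.4345 × 1.210) / (0.156 − 0.359) = ln(0.5257) / -0.2030 = -0.6430/-0.2030 = 3.167 d.
D_c = (k_1/k_a) L₀ e^(−k_1 t_c) = (0.359/0.156) × 6.98 × e^(−0.359×3.167) = 2.301 × 6.98 × 0.3207 = 5.152 mg/L.
Minimum DO = C_s − D_c = 9.81 − 5.152 = 4.658 mg/L.

t_c ≈ 3.17 d; D_c ≈ 5.15 mg/L; min DO ≈ 4.66 mg/L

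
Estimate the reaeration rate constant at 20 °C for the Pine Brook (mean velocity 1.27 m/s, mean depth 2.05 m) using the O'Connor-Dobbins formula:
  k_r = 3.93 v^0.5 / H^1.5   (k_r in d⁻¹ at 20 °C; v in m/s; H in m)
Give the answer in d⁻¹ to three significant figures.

k_r = 3.93 × 1.27^0.5 / 2.05^1.5 = 3.93 × 1.127 / 2.935 = 1.509 d⁻¹.

k_r ≈ 1.51 d⁻¹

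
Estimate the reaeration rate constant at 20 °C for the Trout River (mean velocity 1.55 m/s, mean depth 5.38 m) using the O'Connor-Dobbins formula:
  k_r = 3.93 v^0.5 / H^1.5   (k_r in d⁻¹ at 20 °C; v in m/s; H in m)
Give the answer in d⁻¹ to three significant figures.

k_r = 3.93 × 1.55^0.5 / 5.38^1.5 = 3.93 × 1.245 / 12.48 = 0.3921 d⁻¹.

k_r ≈ 0.392 d⁻¹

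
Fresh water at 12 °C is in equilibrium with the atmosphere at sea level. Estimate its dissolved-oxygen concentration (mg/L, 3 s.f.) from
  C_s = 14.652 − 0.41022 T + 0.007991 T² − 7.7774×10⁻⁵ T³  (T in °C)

C_s ≈ 10.7 mg/L

C_s = 14.652 − 0.41022×12 + 0.007991×12² − 7.7774×10⁻⁵×12³ = 10.75 mg/L.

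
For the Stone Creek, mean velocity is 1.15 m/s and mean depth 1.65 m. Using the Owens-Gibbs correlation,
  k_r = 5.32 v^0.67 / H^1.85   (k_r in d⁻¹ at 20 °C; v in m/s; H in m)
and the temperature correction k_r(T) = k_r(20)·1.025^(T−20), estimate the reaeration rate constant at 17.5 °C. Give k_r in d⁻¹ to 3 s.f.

k_r(20) = 5.32 × 1.15^0.67 / 1.65^1.85 = 5.32 × 1.098 / 2.525 = 2.313 d⁻¹.
k_r(17.5) = 2.313 × 1.025^(17.5−20) = 2.313 × 0.9401 = 2.175 d⁻¹.

k_r ≈ 2.17 d⁻¹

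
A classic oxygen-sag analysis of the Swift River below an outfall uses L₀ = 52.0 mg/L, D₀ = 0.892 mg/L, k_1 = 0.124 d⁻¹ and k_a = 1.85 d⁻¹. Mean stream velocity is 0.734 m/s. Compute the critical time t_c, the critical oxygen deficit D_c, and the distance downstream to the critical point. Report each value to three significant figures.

With k_a/k_1 = 14.92 and 1 − D₀(k_a−k_1)/(k_1 L₀) = 0.7612,
t_c = ln(14.92 × 0.7612) / (1.85 − 0.124) = ln(11.36) / 1.726 = 2.430/1.726 = 1.408 d.
L(t_c) = L₀ e^(−k_1 t_c) = 52.0 × 0.8398 = 43.67 mg/L, and at the critical point k_a D_c = k_1 L, so D_c = (0.124/1.85) × 43.67 = 2.927 mg/L.
x_c = v t_c = 0.734 m/s × 1.408 d × 86400 s/d = 89280 m ≈ 89.3 km.

t_c ≈ 1.41 d; D_c ≈ 2.93 mg/L; x_c ≈ 89.3 km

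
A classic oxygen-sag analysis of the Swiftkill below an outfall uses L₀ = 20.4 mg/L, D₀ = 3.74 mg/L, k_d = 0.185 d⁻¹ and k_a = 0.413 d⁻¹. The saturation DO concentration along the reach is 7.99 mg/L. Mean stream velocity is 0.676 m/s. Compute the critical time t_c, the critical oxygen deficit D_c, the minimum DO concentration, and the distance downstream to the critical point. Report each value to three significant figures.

t_c ≈ 2.40 d; D_c ≈ 5.86 mg/L; min DO ≈ 2.13 mg/L; x_c ≈ 140 km

At the critical point dD/dt = 0, so k_d L₀ e^(−k_d t) = k_a D. Substituting D(t) from the Streeter–Phelps equation and solving for t gives
t_c = ln[(k_a/k_d)(1 − D₀(k_a−k_d)/(k_d L₀))] / (k_a−k_d).
Here k_a−k_d = 0.2280 d⁻¹ and 1 − D₀(k_a−k_d)/(k_d L₀) = 1 − 3.74×0.2280/(0.185×20.4) = 0.7741, so
t_c = ln(2.232 × 0.7741) / 0.2280 = 0.5470 / 0.2280 = 2.399 d.
D_c = (k_d/k_a) L₀ e^(−k_d t_c) = (0.185/0.413) × 20.4 × e^(−0.185×2.399) = 0.4479 × 20.4 × 0.6416 = 5.863 mg/L.
Minimum DO = C_s − D_c = 7.99 − 5.863 = 2.127 mg/L.
x_c = v t_c = 0.676 m/s × 2.399 d × 86400 s/d = 140100 m ≈ 140 km.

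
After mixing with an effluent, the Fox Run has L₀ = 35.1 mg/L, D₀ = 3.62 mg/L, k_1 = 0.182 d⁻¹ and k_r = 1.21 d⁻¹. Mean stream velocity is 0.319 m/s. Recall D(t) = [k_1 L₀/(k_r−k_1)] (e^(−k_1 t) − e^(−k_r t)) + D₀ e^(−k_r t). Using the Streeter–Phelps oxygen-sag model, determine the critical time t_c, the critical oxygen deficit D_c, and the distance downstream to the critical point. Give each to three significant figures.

t_c = [1/(k_r−k_1)] ln[(k_r/k_1)(1 − D₀(k_r−k_1)/(k_1 L₀))]
= [1/(1.21−0.182)] ln[(1.21/0.182)(1 − 3.62×1.028/(0.182×35.1))]
= (1/1.028) ln[6.648 × 0.4175] = 0.9728 × ln(2.775) = 0.9728 × 1.021 = 0.9930 d.
D_c = (k_1/k_r) L₀ e^(−k_1 t_c) = (0.182/1.21) × 35.1 × e^(−0.182×0.9930) = 0.1504 × 35.1 × 0.8347 = 4.407 mg/L.
x_c = v t_c = 0.319 m/s × 0.9930 d × 86400 s/d = 27370 m ≈ 27.4 km.

t_c ≈ 0.993 d; D_c ≈ 4.41 mg/L; x_c ≈ 27.4 km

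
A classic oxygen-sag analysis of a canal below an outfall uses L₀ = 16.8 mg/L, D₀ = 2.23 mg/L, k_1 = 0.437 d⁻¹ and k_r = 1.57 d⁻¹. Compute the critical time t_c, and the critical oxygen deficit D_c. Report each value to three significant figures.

t_c ≈ 0.756 d; D_c ≈ 3.36 mg/L

With k_r/k_1 = 3.593 and 1 − D₀(k_r−k_1)/(k_1 L₀) = 0.6559,
t_c = ln(3.593 × 0.6559) / (1.57 − 0.437) = ln(2.356) / 1.133 = 0.8571/1.133 = 0.7565 d.
D_c = (k_1/k_r) L₀ e^(−k_1 t_c) = (0.437/1.57) × 16.8 × e^(−0.437×0.7565) = 0.2783 × 16.8 × 0.7185 = 3.360 mg/L.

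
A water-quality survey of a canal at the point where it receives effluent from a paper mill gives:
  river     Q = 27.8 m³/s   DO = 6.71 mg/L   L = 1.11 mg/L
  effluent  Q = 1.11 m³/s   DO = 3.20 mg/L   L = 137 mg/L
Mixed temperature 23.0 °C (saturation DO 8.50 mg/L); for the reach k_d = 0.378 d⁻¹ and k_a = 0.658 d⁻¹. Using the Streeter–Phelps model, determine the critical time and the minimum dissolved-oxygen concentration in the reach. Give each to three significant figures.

t_c ≈ 1.07 d; minimum DO ≈ 6.07 mg/L

Mixed DO = (27.8×6.71 + 1.11×3.20)/(27.8+1.11) = 190.1/28.91 = 6.575 mg/L.
Mixed L₀ = (27.8×1.11 + 1.11×137)/(28.91) = 182.9/28.91 = 6.327 mg/L.
Initial deficit D₀ = C_s − DO₀ = 8.50 − 6.575 = 1.925 mg/L.
t_c = (1/0.2800) ln[(0.658/0.378)(1 − 1.925×0.2800/(0.378×6.327))] = 3.571 × ln(1.349) = 1.068 d.
D_c = (0.378/0.658) × 6.327 × e^(−0.378×1.068) = 0.5745 × 6.327 × 0.6679 = 2.428 mg/L.
Minimum DO = 8.50 − 2.428 = 6.072 mg/L.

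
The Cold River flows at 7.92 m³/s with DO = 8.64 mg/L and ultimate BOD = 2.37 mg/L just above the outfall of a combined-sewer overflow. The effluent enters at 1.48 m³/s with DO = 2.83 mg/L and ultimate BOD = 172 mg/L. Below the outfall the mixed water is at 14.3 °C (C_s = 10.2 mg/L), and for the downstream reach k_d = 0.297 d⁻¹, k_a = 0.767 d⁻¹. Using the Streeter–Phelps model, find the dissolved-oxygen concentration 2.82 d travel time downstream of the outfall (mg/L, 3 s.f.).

DO ≈ 4.08 mg/L

Mixed DO = (7.92×8.64 + 1.48×2.83)/(7.92+1.48) = 72.62/9.400 = 7.725 mg/L.
Mixed L₀ = (7.92×2.37 + 1.48×172)/(9.400) = 273.3/9.400 = 29.08 mg/L.
Initial deficit D₀ = C_s − DO₀ = 10.2 − 7.725 = 2.475 mg/L.
D(2.82) = [0.297×29.08/(0.767−0.297)](e^(−0.297×2.82) − e^(−0.767×2.82)) + 2.475 e^(−0.767×2.82)
= 18.37 × (0.4328 − 0.1150) + 2.475 × 0.1150 = 6.124 mg/L.
DO = 10.2 − 6.124 = 4.076 mg/L.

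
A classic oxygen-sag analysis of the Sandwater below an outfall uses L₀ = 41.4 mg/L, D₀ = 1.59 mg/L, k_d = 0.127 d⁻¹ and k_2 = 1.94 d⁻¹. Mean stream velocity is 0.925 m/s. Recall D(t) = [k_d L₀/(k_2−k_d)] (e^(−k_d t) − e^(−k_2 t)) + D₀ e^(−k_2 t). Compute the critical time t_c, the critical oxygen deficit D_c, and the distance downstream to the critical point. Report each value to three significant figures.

t_c ≈ 1.07 d; D_c ≈ 2.37 mg/L; x_c ≈ 85.1 km

With k_2/k_d = 15.28 and 1 − D₀(k_2−k_d)/(k_d L₀) = 0.4517,
t_c = ln(15.28 × 0.4517) / (1.94 − 0.127) = ln(6.901) / 1.813 = 1.932/1.813 = 1.065 d.
D_c = (k_d/k_2) L₀ e^(−k_d t_c) = (0.127/1.94) × 41.4 × e^(−0.127×1.065) = 0.06546 × 41.4 × 0.8734 = 2.367 mg/L.
x_c = v t_c = 0.925 m/s × 1.065 d × 86400 s/d = 85150 m ≈ 85.1 km.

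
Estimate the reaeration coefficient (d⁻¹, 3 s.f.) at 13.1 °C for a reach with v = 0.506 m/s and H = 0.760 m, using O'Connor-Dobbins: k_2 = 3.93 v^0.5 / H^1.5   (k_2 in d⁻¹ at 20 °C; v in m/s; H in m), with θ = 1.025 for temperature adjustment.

k_2(20) = 3.93 × 0.506^0.5 / 0.760^1.5 = 3.93 × 0.7113 / 0.6626 = 4.219 d⁻¹.
k_2(13.1) = 4.219 × 1.025^(13.1−20) = 4.219 × 0.8433 = 3.558 d⁻¹.

k_2 ≈ 3.56 d⁻¹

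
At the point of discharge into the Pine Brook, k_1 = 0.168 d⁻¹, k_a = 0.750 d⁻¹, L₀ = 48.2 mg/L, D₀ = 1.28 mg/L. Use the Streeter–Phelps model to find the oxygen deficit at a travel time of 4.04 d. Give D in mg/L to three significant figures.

D ≈ 6.45 mg/L

k_1 L₀/(k_a−k_1) = 0.168×48.2/(0.750−0.168) = 8.098/0.5820 = 13.91 mg/L.
e^(−k_1 t) = e^(−0.168×4.040) = 0.5073; e^(−k_a t) = e^(−0.750×4.040) = 0.04832.
D = 13.91 × (0.5073 − 0.04832) + 1.28 × 0.04832 = 6.386 + 0.06184 = 6.447 mg/L.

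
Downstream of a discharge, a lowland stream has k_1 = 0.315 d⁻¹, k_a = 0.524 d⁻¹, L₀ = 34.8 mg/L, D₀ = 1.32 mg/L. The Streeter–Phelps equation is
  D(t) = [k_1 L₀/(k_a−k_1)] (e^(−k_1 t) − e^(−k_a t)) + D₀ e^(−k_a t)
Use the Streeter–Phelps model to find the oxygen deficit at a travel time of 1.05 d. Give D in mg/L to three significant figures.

k_1 L₀/(k_a−k_1) = 0.315×34.8/(0.524−0.315) = 10.96/0.2090 = 52.45 mg/L.
e^(−k_1 t) = e^(−0.315×1.050) = 0.7184; e^(−k_a t) = e^(−0.524×1.050) = 0.5768.
D = 52.45 × (0.7184 − 0.5768) + 1.32 × 0.5768 = 7.424 + 0.7614 = 8.186 mg/L.

D ≈ 8.19 mg/L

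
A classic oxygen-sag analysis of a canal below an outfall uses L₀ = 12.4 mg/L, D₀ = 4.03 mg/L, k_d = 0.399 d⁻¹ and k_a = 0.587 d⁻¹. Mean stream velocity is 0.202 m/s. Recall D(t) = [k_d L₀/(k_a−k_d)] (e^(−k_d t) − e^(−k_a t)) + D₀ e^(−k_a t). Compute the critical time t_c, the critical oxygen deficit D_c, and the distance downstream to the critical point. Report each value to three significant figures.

t_c ≈ 1.17 d; D_c ≈ 5.29 mg/L; x_c ≈ 20.4 km

With k_a/k_d = 1.471 and 1 − D₀(k_a−k_d)/(k_d L₀) = 0.8469,
t_c = ln(1.471 × 0.8469) / (0.587 − 0.399) = ln(1.246) / 0.1880 = 0.2199/0.1880 = 1.169 d.
L(t_c) = L₀ e^(−k_d t_c) = 12.4 × 0.6271 = 7.776 mg/L, and at the critical point k_a D_c = k_d L, so D_c = (0.399/0.587) × 7.776 = 5.286 mg/L.
x_c = v t_c = 0.202 m/s × 1.169 d × 86400 s/d = 20410 m ≈ 20.4 km.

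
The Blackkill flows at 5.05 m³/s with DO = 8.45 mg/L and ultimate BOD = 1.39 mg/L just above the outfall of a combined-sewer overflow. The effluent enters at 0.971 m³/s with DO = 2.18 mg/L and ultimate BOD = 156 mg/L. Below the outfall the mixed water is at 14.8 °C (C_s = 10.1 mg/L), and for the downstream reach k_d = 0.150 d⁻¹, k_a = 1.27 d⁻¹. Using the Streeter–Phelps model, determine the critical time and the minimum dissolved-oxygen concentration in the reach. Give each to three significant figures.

t_c ≈ 0.652 d; minimum DO ≈ 7.28 mg/L

Mixed DO = (5.05×8.45 + 0.971×2.18)/(5.05+0.971) = 44.79/6.021 = 7.439 mg/L.
Mixed L₀ = (5.05×1.39 + 0.971×156)/(6.021) = 158.5/6.021 = 26.32 mg/L.
Initial deficit D₀ = C_s − DO₀ = 10.1 − 7.439 = 2.661 mg/L.
t_c = (1/1.120) ln[(1.27/0.150)(1 − 2.661×1.120/(0.150×26.32))] = 0.8929 × ln(2.076) = 0.6521 d.
D_c = (0.150/1.27) × 26.32 × e^(−0.150×0.6521) = 0.1181 × 26.32 × 0.9068 = 2.819 mg/L.
Minimum DO = 10.1 − 2.819 = 7.281 mg/L.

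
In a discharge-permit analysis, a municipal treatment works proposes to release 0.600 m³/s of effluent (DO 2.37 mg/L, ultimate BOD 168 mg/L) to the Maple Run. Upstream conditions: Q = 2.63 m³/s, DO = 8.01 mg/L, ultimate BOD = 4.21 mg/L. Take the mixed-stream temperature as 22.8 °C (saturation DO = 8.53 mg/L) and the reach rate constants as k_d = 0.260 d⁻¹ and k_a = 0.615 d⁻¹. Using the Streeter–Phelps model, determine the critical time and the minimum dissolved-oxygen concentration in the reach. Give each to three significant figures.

t_c ≈ 2.25 d; minimum DO ≈ 0.363 mg/L

Mixed DO = (2.63×8.01 + 0.600×2.37)/(2.63+0.600) = 22.49/3.230 = 6.962 mg/L.
Mixed L₀ = (2.63×4.21 + 0.600×168)/(3.230) = 111.9/3.230 = 34.64 mg/L.
Initial deficit D₀ = C_s − DO₀ = 8.53 − 6.962 = 1.568 mg/L.
t_c = (1/0.3550) ln[(0.615/0.260)(1 − 1.568×0.3550/(0.260×34.64))] = 2.817 × ln(2.219) = 2.245 d.
D_c = (0.260/0.615) × 34.64 × e^(−0.260×2.245) = 0.4228 × 34.64 × 0.5578 = 8.167 mg/L.
Minimum DO = 8.53 − 8.167 = 0.3629 mg/L.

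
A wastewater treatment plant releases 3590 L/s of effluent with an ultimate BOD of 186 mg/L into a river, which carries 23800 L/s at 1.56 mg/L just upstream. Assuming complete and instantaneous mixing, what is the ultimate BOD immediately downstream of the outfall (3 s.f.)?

Flow-weighted mixing: C = (Q_r C_r + Q_w C_w)/(Q_r + Q_w)
= (23800×1.56 + 3590×186)/(23800 + 3590) = 704900/27390 = 25.73 mg/L.

25.7 mg/L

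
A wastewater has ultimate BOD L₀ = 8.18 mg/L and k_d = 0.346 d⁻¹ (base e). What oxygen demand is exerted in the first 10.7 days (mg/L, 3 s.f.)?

y ≈ 7.98 mg/L

y_t = L₀(1 − e^(−k_d t)) = 8.18 × (1 − e^(−0.346×10.7))
= 8.18 × (1 − 0.02467) = 8.18 × 0.9753 = 7.978 mg/L.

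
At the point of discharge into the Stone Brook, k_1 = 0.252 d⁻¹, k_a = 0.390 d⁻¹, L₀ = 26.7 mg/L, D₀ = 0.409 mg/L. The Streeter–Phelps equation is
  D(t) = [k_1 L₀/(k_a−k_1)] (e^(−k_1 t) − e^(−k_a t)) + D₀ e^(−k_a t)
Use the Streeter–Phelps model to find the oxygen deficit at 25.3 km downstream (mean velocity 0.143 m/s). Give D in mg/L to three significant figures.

D ≈ 7.35 mg/L

Travel time t = x/v = 25.3 km / (0.143 m/s) = 25300 m / 0.143 m/s = 176900 s = 2.048 d.
k_1 L₀/(k_a−k_1) = 0.252×26.7/(0.390−0.252) = 6.728/0.1380 = 48.76 mg/L.
e^(−k_1 t) = e^(−0.252×2.048) = 0.5969; e^(−k_a t) = e^(−0.390×2.048) = 0.4500.
D = 48.76 × (0.5969 − 0.4500) + 0.409 × 0.4500 = 7.164 + 0.1840 = 7.348 mg/L.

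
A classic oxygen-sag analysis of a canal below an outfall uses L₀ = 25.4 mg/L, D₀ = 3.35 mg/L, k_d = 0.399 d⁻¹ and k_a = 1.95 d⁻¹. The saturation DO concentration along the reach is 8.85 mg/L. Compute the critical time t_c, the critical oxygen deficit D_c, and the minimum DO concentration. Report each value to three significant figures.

At the critical point dD/dt = 0, so k_d L₀ e^(−k_d t) = k_a D. Substituting D(t) from the Streeter–Phelps equation and solving for t gives
t_c = ln[(k_a/k_d)(1 − D₀(k_a−k_d)/(k_d L₀))] / (k_a−k_d).
Here k_a−k_d = 1.551 d⁻¹ and 1 − D₀(k_a−k_d)/(k_d L₀) = 1 − 3.35×1.551/(0.399×25.4) = 0.4873, so
t_c = ln(4.887 × 0.4873) / 1.551 = 0.8678 / 1.551 = 0.5595 d.
L(t_c) = L₀ e^(−k_d t_c) = 25.4 × 0.7999 = 20.32 mg/L, and at the critical point k_a D_c = k_d L, so D_c = (0.399/1.95) × 20.32 = 4.157 mg/L.
Minimum DO = C_s − D_c = 8.85 − 4.157 = 4.693 mg/L.

t_c ≈ 0.559 d; D_c ≈ 4.16 mg/L; min DO ≈ 4.69 mg/L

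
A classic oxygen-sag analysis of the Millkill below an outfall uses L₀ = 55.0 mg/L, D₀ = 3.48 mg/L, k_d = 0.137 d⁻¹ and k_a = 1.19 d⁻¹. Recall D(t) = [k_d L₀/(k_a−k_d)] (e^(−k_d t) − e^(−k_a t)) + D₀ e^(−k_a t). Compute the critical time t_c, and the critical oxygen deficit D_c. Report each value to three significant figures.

With k_a/k_d = 8.686 and 1 − D₀(k_a−k_d)/(k_d L₀) = 0.5137,
t_c = ln(8.686 × 0.5137) / (1.19 − 0.137) = ln(4.462) / 1.053 = 1.496/1.053 = 1.420 d.
D_c = (k_d/k_a) L₀ e^(−k_d t_c) = (0.137/1.19) × 55.0 × e^(−0.137×1.420) = 0.1151 × 55.0 × 0.8232 = 5.212 mg/L.

t_c ≈ 1.42 d; D_c ≈ 5.21 mg/L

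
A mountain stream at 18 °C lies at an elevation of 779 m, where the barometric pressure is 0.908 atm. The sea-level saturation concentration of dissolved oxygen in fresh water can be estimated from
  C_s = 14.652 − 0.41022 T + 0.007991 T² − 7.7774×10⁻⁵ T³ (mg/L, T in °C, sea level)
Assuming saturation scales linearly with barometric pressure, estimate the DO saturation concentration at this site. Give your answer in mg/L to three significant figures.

C_s ≈ 8.54 mg/L

At sea level: C_s = 14.652 − 0.41022×18 + 0.007991×18² − 7.7774×10⁻⁵×18³ = 9.404 mg/L.
Pressure correction: C_s' = 9.404 × 0.908 = 8.538 mg/L.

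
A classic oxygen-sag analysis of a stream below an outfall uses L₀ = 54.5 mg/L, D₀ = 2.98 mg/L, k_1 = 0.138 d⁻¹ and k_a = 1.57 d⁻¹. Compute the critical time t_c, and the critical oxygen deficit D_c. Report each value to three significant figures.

At the critical point dD/dt = 0, so k_1 L₀ e^(−k_1 t) = k_a D. Substituting D(t) from the Streeter–Phelps equation and solving for t gives
t_c = ln[(k_a/k_1)(1 − D₀(k_a−k_1)/(k_1 L₀))] / (k_a−k_1).
Here k_a−k_1 = 1.432 d⁻¹ and 1 − D₀(k_a−k_1)/(k_1 L₀) = 1 − 2.98×1.432/(0.138×54.5) = 0.4326, so
t_c = ln(11.38 × 0.4326) / 1.432 = 1.594 / 1.432 = 1.113 d.
L(t_c) = L₀ e^(−k_1 t_c) = 54.5 × 0.8576 = 46.74 mg/L, and at the critical point k_a D_c = k_1 L, so D_c = (0.138/1.57) × 46.74 = 4.108 mg/L.

t_c ≈ 1.11 d; D_c ≈ 4.11 mg/L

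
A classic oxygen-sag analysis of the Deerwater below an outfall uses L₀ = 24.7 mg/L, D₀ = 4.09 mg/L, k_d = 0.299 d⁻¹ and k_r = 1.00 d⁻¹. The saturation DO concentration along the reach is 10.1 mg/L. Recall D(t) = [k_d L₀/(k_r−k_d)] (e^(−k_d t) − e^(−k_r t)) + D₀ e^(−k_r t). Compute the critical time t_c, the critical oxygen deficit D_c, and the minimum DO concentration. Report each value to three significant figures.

At the critical point dD/dt = 0, so k_d L₀ e^(−k_d t) = k_r D. Substituting D(t) from the Streeter–Phelps equation and solving for t gives
t_c = ln[(k_r/k_d)(1 − D₀(k_r−k_d)/(k_d L₀))] / (k_r−k_d).
Here k_r−k_d = 0.7010 d⁻¹ and 1 − D₀(k_r−k_d)/(k_d L₀) = 1 − 4.09×0.7010/(0.299×24.7) = 0.6118, so
t_c = ln(3.344 × 0.6118) / 0.7010 = 0.7159 / 0.7010 = 1.021 d.
D_c = (k_d/k_r) L₀ e^(−k_d t_c) = (0.299/1.00) × 24.7 × e^(−0.299×1.021) = 0.2990 × 24.7 × 0.7369 = 5.442 mg/L.
Minimum DO = C_s − D_c = 10.1 − 5.442 = 4.658 mg/L.

t_c ≈ 1.02 d; D_c ≈ 5.44 mg/L; min DO ≈ 4.66 mg/L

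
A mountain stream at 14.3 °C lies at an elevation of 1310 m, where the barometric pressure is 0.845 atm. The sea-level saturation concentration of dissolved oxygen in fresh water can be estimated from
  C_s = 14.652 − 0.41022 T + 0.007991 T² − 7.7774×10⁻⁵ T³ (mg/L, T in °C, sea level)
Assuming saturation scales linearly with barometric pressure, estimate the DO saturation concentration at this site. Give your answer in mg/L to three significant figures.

At sea level: C_s = 14.652 − 0.41022×14.3 + 0.007991×14.3² − 7.7774×10⁻⁵×14.3³ = 10.19 mg/L.
Pressure correction: C_s' = 10.19 × 0.845 = 8.613 mg/L.

C_s ≈ 8.61 mg/L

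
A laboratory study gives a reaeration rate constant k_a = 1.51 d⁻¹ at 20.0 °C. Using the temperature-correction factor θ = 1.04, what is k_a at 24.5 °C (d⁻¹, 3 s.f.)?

k_a(T₂) = k_a(T₁) · θ^(T₂−T₁) = 1.51 × 1.04^(24.5−20.0)
= 1.51 × 1.04^4.50 = 1.51 × 1.193 = 1.801 d⁻¹.

k_a ≈ 1.80 d⁻¹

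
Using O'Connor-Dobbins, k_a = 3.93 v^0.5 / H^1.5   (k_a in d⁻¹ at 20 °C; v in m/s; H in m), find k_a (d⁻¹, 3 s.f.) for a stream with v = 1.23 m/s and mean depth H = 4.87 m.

k_a = 3.93 × 1.23^0.5 / 4.87^1.5 = 3.93 × 1.109 / 10.75 = 0.4056 d⁻¹.

k_a ≈ 0.406 d⁻¹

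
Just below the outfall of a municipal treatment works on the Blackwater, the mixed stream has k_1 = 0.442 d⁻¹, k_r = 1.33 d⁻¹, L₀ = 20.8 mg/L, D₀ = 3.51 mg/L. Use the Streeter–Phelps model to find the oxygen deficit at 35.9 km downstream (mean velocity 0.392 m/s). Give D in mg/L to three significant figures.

Travel time t = x/v = 35.9 km / (0.392 m/s) = 35900 m / 0.392 m/s = 91580 s = 1.060 d.
k_1 L₀/(k_r−k_1) = 0.442×20.8/(1.33−0.442) = 9.194/0.8880 = 10.35 mg/L.
e^(−k_1 t) = e^(−0.442×1.060) = 0.6259; e^(−k_r t) = e^(−1.33×1.060) = 0.2442.
D = 10.35 × (0.6259 − 0.2442) + 3.51 × 0.2442 = 3.952 + 0.8571 = 4.809 mg/L.

D ≈ 4.81 mg/L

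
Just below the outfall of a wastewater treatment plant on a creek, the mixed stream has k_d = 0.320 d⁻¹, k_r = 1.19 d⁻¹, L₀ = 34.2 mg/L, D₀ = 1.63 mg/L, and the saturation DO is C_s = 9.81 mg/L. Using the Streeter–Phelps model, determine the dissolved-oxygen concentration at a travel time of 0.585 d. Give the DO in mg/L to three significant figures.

DO ≈ 4.84 mg/L

k_d L₀/(k_r−k_d) = 0.320×34.2/(1.19−0.320) = 10.94/0.8700 = 12.58 mg/L.
e^(−k_d t) = e^(−0.320×0.5850) = 0.8293; e^(−k_r t) = e^(−1.19×0.5850) = 0.4985.
D = 12.58 × (0.8293 − 0.4985) + 1.63 × 0.4985 = 4.161 + 0.8126 = 4.974 mg/L.
DO = C_s − D = 9.81 − 4.974 = 4.836 mg/L.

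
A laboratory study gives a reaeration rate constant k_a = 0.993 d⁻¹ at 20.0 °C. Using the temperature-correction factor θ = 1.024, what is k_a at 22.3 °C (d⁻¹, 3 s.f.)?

k_a ≈ 1.05 d⁻¹

k_a(T₂) = k_a(T₁) · θ^(T₂−T₁) = 0.993 × 1.024^(22.3−20.0)
= 0.993 × 1.024^2.30 = 0.993 × 1.056 = 1.049 d⁻¹.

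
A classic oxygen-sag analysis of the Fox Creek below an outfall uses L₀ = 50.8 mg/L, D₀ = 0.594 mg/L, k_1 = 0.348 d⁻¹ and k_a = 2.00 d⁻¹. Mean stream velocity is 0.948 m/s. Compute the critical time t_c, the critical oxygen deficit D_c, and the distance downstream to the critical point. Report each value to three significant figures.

t_c ≈ 1.02 d; D_c ≈ 6.19 mg/L; x_c ≈ 83.9 km

At the critical point dD/dt = 0, so k_1 L₀ e^(−k_1 t) = k_a D. Substituting D(t) from the Streeter–Phelps equation and solving for t gives
t_c = ln[(k_a/k_1)(1 − D₀(k_a−k_1)/(k_1 L₀))] / (k_a−k_1).
Here k_a−k_1 = 1.652 d⁻¹ and 1 − D₀(k_a−k_1)/(k_1 L₀) = 1 − 0.594×1.652/(0.348×50.8) = 0.9445, so
t_c = ln(5.747 × 0.9445) / 1.652 = 1.692 / 1.652 = 1.024 d.
D_c = (k_1/k_a) L₀ e^(−k_1 t_c) = (0.348/2.00) × 50.8 × e^(−0.348×1.024) = 0.1740 × 50.8 × 0.7002 = 6.190 mg/L.
x_c = v t_c = 0.948 m/s × 1.024 d × 86400 s/d = 83870 m ≈ 83.9 km.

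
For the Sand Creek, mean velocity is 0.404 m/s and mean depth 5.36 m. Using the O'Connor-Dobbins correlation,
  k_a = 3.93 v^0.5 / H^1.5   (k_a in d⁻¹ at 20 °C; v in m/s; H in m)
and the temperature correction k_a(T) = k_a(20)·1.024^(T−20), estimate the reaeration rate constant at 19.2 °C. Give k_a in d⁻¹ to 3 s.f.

k_a(20) = 3.93 × 0.404^0.5 / 5.36^1.5 = 3.93 × 0.6356 / 12.41 = 0.2013 d⁻¹.
k_a(19.2) = 0.2013 × 1.024^(19.2−20) = 0.2013 × 0.9812 = 0.1975 d⁻¹.

k_a ≈ 0.198 d⁻¹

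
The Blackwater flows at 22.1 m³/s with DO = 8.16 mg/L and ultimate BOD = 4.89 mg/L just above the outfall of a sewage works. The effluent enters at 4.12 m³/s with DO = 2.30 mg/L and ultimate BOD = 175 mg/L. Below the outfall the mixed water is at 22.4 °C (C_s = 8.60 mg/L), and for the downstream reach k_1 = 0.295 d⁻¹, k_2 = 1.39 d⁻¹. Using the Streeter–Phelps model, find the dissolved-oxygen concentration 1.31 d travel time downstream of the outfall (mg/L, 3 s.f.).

Mixed DO = (22.1×8.16 + 4.12×2.30)/(22.1+4.12) = 189.8/26.22 = 7.239 mg/L.
Mixed L₀ = (22.1×4.89 + 4.12×175)/(26.22) = 829.1/26.22 = 31.62 mg/L.
Initial deficit D₀ = C_s − DO₀ = 8.60 − 7.239 = 1.361 mg/L.
D(1.31) = [0.295×31.62/(1.39−0.295)](e^(−0.295×1.31) − e^(−1.39×1.31)) + 1.361 e^(−1.39×1.31)
= 8.519 × (0.6795 − 0.1619) + 1.361 × 0.1619 = 4.629 mg/L.
DO = 8.60 − 4.629 = 3.971 mg/L.

DO ≈ 3.97 mg/L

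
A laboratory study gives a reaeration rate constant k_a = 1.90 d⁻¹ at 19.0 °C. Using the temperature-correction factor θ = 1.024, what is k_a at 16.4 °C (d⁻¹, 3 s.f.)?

k_a(T₂) = k_a(T₁) · θ^(T₂−T₁) = 1.90 × 1.024^(16.4−19.0)
= 1.90 × 1.024^-2.60 = 1.90 × 0.9402 = 1.786 d⁻¹.

k_a ≈ 1.79 d⁻¹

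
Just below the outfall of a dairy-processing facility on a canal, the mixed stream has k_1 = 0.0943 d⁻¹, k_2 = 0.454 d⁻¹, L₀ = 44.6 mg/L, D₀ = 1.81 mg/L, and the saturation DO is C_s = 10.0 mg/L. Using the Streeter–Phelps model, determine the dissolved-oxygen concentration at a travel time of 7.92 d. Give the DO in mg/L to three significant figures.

DO ≈ 4.73 mg/L

k_1 L₀/(k_2−k_1) = 0.0943×44.6/(0.454−0.0943) = 4.206/0.3597 = 11.69 mg/L.
e^(−k_1 t) = e^(−0.0943×7.920) = 0.4739; e^(−k_2 t) = e^(−0.454×7.920) = 0.02744.
D = 11.69 × (0.4739 − 0.02744) + 1.81 × 0.02744 = 5.220 + 0.04967 = 5.269 mg/L.
DO = C_s − D = 10.0 − 5.269 = 4.731 mg/L.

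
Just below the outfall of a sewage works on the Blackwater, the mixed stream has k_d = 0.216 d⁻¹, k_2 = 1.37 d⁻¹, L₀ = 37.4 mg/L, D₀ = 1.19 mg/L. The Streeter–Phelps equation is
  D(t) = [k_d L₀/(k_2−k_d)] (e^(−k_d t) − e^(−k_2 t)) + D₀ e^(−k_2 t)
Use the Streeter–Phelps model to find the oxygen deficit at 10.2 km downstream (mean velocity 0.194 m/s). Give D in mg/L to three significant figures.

Travel time t = x/v = 10.2 km / (0.194 m/s) = 10200 m / 0.194 m/s = 52580 s = 0.6085 d.
k_d L₀/(k_2−k_d) = 0.216×37.4/(1.37−0.216) = 8.078/1.154 = 7.000 mg/L.
e^(−k_d t) = e^(−0.216×0.6085) = 0.8768; e^(−k_2 t) = e^(−1.37×0.6085) = 0.4344.
D = 7.000 × (0.8768 − 0.4344) + 1.19 × 0.4344 = 3.097 + 0.5170 = 3.614 mg/L.

D ≈ 3.61 mg/L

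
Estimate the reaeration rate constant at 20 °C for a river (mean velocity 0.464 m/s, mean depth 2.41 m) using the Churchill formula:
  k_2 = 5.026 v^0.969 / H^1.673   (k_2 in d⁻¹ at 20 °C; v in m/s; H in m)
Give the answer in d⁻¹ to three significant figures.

k_2 ≈ 0.548 d⁻¹

k_2 = 5.026 × 0.464^0.969 / 2.41^1.673 = 5.026 × 0.4752 / 4.356 = 0.5482 d⁻¹.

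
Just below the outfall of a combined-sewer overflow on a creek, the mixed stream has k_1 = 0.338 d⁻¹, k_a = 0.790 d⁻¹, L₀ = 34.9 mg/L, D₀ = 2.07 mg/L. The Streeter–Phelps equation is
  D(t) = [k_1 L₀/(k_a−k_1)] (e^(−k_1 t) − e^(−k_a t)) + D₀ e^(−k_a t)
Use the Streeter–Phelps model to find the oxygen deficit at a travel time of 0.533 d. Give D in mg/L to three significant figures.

k_1 L₀/(k_a−k_1) = 0.338×34.9/(0.790−0.338) = 11.80/0.4520 = 26.10 mg/L.
e^(−k_1 t) = e^(−0.338×0.5330) = 0.8351; e^(−k_a t) = e^(−0.790×0.5330) = 0.6563.
D = 26.10 × (0.8351 − 0.6563) + 2.07 × 0.6563 = 4.666 + 1.359 = 6.025 mg/L.

D ≈ 6.02 mg/L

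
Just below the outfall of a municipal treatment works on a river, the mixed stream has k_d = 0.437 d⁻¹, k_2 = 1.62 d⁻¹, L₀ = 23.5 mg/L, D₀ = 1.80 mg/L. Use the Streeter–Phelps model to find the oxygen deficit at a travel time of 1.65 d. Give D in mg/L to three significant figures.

k_d L₀/(k_2−k_d) = 0.437×23.5/(1.62−0.437) = 10.27/1.183 = 8.681 mg/L.
e^(−k_d t) = e^(−0.437×1.650) = 0.4862; e^(−k_2 t) = e^(−1.62×1.650) = 0.06904.
D = 8.681 × (0.4862 − 0.06904) + 1.80 × 0.06904 = 3.622 + 0.1243 = 3.746 mg/L.

D ≈ 3.75 mg/L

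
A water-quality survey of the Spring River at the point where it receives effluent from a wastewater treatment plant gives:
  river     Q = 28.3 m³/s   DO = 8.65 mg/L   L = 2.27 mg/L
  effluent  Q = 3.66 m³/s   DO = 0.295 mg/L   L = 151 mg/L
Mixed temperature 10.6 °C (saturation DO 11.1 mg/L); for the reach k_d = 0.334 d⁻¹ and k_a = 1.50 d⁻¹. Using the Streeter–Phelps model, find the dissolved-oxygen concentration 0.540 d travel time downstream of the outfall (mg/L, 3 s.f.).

Mixed DO = (28.3×8.65 + 3.66×0.295)/(28.3+3.66) = 245.9/31.96 = 7.693 mg/L.
Mixed L₀ = (28.3×2.27 + 3.66×151)/(31.96) = 616.9/31.96 = 19.30 mg/L.
Initial deficit D₀ = C_s − DO₀ = 11.1 − 7.693 = 3.407 mg/L.
D(0.540) = [0.334×19.30/(1.50−0.334)](e^(−0.334×0.540) − e^(−1.50×0.540)) + 3.407 e^(−1.50×0.540)
= 5.529 × (0.8350 − 0.4449) + 3.407 × 0.4449 = 3.673 mg/L.
DO = 11.1 − 3.673 = 7.427 mg/L.

DO ≈ 7.43 mg/L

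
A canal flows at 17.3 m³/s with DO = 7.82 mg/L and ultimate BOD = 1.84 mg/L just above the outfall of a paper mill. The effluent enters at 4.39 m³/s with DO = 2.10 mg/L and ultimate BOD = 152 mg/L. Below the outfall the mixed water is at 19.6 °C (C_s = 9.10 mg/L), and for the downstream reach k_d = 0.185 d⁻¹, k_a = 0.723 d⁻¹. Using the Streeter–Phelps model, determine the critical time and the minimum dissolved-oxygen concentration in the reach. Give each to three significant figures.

Mixed DO = (17.3×7.82 + 4.39×2.10)/(17.3+4.39) = 144.5/21.69 = 6.662 mg/L.
Mixed L₀ = (17.3×1.84 + 4.39×152)/(21.69) = 699.1/21.69 = 32.23 mg/L.
Initial deficit D₀ = C_s − DO₀ = 9.10 − 6.662 = 2.438 mg/L.
t_c = (1/0.5380) ln[(0.723/0.185)(1 − 2.438×0.5380/(0.185×32.23))] = 1.859 × ln(3.049) = 2.072 d.
D_c = (0.185/0.723) × 32.23 × e^(−0.185×2.072) = 0.2559 × 32.23 × 0.6816 = 5.622 mg/L.
Minimum DO = 9.10 − 5.622 = 3.478 mg/L.

t_c ≈ 2.07 d; minimum DO ≈ 3.48 mg/L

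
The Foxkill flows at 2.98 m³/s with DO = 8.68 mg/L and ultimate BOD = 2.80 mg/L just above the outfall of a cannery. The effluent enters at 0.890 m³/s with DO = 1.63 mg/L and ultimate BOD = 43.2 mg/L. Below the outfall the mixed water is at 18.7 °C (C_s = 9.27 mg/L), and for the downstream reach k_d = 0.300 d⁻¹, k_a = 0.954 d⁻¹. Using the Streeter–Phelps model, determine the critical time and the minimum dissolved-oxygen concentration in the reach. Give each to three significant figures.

Mixed DO = (2.98×8.68 + 0.890×1.63)/(2.98+0.890) = 27.32/3.870 = 7.059 mg/L.
Mixed L₀ = (2.98×2.80 + 0.890×43.2)/(3.870) = 46.79/3.870 = 12.09 mg/L.
Initial deficit D₀ = C_s − DO₀ = 9.27 − 7.059 = 2.211 mg/L.
t_c = (1/0.6540) ln[(0.954/0.300)(1 − 2.211×0.6540/(0.300×12.09))] = 1.529 × ln(1.912) = 0.9912 d.
D_c = (0.300/0.954) × 12.09 × e^(−0.300×0.9912) = 0.3145 × 12.09 × 0.7428 = 2.824 mg/L.
Minimum DO = 9.27 − 2.824 = 6.446 mg/L.

t_c ≈ 0.991 d; minimum DO ≈ 6.45 mg/L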